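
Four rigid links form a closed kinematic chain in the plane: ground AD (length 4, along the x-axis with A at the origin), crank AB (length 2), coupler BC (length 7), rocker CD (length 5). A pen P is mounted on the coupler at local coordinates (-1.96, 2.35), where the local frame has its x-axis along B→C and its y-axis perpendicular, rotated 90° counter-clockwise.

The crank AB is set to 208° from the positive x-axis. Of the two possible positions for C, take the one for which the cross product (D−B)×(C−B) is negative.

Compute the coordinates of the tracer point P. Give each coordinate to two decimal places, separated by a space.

-2.00 2.11

A=(0,0), D=(4.00,0)
B = A + 2.00·(cos208°, sin208°) = (-1.7659, -0.9389)
|BD| = 5.8418
circle(B,7.00) ∩ circle(D,5.00): a=4.9751, h=4.9243
  candidates: C₊=(2.3530,4.7210) cross=28.767; C₋=(3.9360,-4.9996) cross=-28.767
  mode - wants cross < 0 → take C=(3.9360,-4.9996) (cross=-28.767)
ex = (C−B)/|BC| = (0.8146,-0.5801); ey = (0.5801,0.8146)
P = B + -1.96·ex + 2.35·ey = (-1.9992,2.1122)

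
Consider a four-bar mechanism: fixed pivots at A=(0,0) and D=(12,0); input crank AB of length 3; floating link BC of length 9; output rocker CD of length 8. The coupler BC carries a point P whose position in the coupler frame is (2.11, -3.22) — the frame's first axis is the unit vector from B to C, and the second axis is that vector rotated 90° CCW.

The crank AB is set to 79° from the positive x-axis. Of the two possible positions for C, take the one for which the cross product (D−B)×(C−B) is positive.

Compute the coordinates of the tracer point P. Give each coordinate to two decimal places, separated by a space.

3.95 1.10

A=(0,0), D=(12.00,0)
B = A + 3.00·(cos79°, sin79°) = (0.5724, 2.9449)
|BD| = 11.8009
circle(B,9.00) ∩ circle(D,8.00): a=6.6207, h=6.0964
  candidates: C₊=(8.5050,7.1962) cross=71.943; C₋=(5.4624,-4.6108) cross=-71.943
  mode + wants cross > 0 → take C=(8.5050,7.1962) (cross=71.943)
ex = (C−B)/|BC| = (0.8814,0.4724); ey = (-0.4724,0.8814)
P = B + 2.11·ex + -3.22·ey = (3.9532,1.1035)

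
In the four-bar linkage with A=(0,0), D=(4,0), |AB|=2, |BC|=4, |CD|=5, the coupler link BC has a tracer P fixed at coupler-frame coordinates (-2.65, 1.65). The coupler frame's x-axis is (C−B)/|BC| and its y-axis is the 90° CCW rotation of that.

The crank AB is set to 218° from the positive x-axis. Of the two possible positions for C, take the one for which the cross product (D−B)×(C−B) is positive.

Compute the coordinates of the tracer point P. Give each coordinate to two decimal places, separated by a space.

A=(0,0), D=(4.00,0)
B = A + 2.00·(cos218°, sin218°) = (-1.5760, -1.2313)
|BD| = 5.7104
circle(B,4.00) ∩ circle(D,5.00): a=2.0671, h=3.4245
  candidates: C₊=(-0.2959,2.5583) cross=19.555; C₋=(1.1809,-4.1295) cross=-19.555
  mode + wants cross > 0 → take C=(-0.2959,2.5583) (cross=19.555)
ex = (C−B)/|BC| = (0.3200,0.9474); ey = (-0.9474,0.3200)
P = B + -2.65·ex + 1.65·ey = (-3.9873,-3.2139)

-3.99 -3.21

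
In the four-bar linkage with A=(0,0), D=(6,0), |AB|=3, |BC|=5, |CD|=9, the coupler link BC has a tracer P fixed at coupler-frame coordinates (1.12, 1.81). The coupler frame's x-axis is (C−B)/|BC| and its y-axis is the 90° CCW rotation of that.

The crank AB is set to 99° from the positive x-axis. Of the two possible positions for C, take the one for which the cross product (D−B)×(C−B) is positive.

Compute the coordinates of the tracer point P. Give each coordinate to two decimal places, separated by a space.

A=(0,0), D=(6.00,0)
B = A + 3.00·(cos99°, sin99°) = (-0.4693, 2.9631)
|BD| = 7.1156
circle(B,5.00) ∩ circle(D,9.00): a=-0.3772, h=4.9857
  candidates: C₊=(1.2639,7.6531) cross=35.477; C₋=(-2.8884,-1.4128) cross=-35.477
  mode + wants cross > 0 → take C=(1.2639,7.6531) (cross=35.477)
ex = (C−B)/|BC| = (0.3466,0.9380); ey = (-0.9380,0.3466)
P = B + 1.12·ex + 1.81·ey = (-1.7788,4.6410)

-1.78 4.64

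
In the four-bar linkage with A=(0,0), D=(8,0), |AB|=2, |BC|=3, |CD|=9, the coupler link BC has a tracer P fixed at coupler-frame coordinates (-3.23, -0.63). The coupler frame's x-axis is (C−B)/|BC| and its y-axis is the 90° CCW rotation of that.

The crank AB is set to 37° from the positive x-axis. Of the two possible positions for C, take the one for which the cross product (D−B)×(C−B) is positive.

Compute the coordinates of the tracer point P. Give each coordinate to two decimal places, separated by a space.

A=(0,0), D=(8.00,0)
B = A + 2.00·(cos37°, sin37°) = (1.5973, 1.2036)
|BD| = 6.5149
circle(B,3.00) ∩ circle(D,9.00): a=-2.2684, h=1.9633
  candidates: C₊=(-0.2693,3.5522) cross=12.791; C₋=(-0.9948,-0.3068) cross=-12.791
  mode + wants cross > 0 → take C=(-0.2693,3.5522) (cross=12.791)
ex = (C−B)/|BC| = (-0.6222,0.7829); ey = (-0.7829,-0.6222)
P = B + -3.23·ex + -0.63·ey = (4.1002,-0.9330)

4.10 -0.93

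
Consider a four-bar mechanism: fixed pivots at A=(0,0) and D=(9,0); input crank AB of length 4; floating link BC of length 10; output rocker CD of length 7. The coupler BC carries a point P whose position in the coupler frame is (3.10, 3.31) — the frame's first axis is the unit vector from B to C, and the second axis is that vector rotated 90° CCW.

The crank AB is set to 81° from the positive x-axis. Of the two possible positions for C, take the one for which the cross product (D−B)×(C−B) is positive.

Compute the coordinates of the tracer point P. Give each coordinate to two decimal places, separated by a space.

A=(0,0), D=(9.00,0)
B = A + 4.00·(cos81°, sin81°) = (0.6257, 3.9508)
|BD| = 9.2594
circle(B,10.00) ∩ circle(D,7.00): a=7.3837, h=6.7440
  candidates: C₊=(10.1811,6.8996) cross=62.445; C₋=(4.4261,-5.2990) cross=-62.445
  mode + wants cross > 0 → take C=(10.1811,6.8996) (cross=62.445)
ex = (C−B)/|BC| = (0.9555,0.2949); ey = (-0.2949,0.9555)
P = B + 3.10·ex + 3.31·ey = (2.6118,8.0277)

2.61 8.03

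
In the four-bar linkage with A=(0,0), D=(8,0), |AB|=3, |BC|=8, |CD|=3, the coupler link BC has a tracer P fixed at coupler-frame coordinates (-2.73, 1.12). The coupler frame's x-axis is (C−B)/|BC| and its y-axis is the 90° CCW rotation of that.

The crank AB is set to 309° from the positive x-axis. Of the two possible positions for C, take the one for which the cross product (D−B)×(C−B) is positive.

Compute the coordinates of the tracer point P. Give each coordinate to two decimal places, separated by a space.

-0.89 -3.31

A=(0,0), D=(8.00,0)
B = A + 3.00·(cos309°, sin309°) = (1.8880, -2.3314)
|BD| = 6.5416
circle(B,8.00) ∩ circle(D,3.00): a=7.4747, h=2.8512
  candidates: C₊=(7.8556,2.9965) cross=18.652; C₋=(9.8880,-2.3314) cross=-18.652
  mode + wants cross > 0 → take C=(7.8556,2.9965) (cross=18.652)
ex = (C−B)/|BC| = (0.7460,0.6660); ey = (-0.6660,0.7460)
P = B + -2.73·ex + 1.12·ey = (-0.8944,-3.3141)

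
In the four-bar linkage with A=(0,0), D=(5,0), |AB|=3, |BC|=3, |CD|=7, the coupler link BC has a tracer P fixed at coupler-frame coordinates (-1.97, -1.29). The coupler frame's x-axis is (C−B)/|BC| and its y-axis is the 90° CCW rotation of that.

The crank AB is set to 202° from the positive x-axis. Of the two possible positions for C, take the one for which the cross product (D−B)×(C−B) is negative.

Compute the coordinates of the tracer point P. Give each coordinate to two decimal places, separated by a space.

-4.98 -0.28

A=(0,0), D=(5.00,0)
B = A + 3.00·(cos202°, sin202°) = (-2.7816, -1.1238)
|BD| = 7.8623
circle(B,3.00) ∩ circle(D,7.00): a=1.3874, h=2.6599
  candidates: C₊=(-1.7887,1.7071) cross=20.913; C₋=(-1.0282,-3.5581) cross=-20.913
  mode - wants cross < 0 → take C=(-1.0282,-3.5581) (cross=-20.913)
ex = (C−B)/|BC| = (0.5844,-0.8114); ey = (0.8114,0.5844)
P = B + -1.97·ex + -1.29·ey = (-4.9796,-0.2792)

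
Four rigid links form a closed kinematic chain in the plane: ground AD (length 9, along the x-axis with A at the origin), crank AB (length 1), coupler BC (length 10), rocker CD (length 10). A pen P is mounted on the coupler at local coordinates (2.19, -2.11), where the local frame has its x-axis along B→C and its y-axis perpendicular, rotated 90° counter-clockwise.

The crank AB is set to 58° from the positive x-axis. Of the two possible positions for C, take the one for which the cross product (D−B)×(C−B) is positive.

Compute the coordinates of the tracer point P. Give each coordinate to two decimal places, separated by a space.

3.47 1.64

A=(0,0), D=(9.00,0)
B = A + 1.00·(cos58°, sin58°) = (0.5299, 0.8480)
|BD| = 8.5124
circle(B,10.00) ∩ circle(D,10.00): a=4.2562, h=9.0490
  candidates: C₊=(5.6665,9.4280) cross=77.029; C₋=(3.8635,-8.5800) cross=-77.029
  mode + wants cross > 0 → take C=(5.6665,9.4280) (cross=77.029)
ex = (C−B)/|BC| = (0.5137,0.8580); ey = (-0.8580,0.5137)
P = B + 2.19·ex + -2.11·ey = (3.4652,1.6433)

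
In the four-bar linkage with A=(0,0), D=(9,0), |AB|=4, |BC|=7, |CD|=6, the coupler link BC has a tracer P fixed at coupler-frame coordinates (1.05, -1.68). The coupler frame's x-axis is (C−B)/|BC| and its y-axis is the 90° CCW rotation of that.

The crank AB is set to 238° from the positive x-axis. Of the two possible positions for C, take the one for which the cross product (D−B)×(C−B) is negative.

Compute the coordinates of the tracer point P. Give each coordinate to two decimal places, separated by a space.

-1.30 -5.19

A=(0,0), D=(9.00,0)
B = A + 4.00·(cos238°, sin238°) = (-2.1197, -3.3922)
|BD| = 11.6256
circle(B,7.00) ∩ circle(D,6.00): a=6.3719, h=2.8981
  candidates: C₊=(3.1293,1.2390) cross=33.692; C₋=(4.8206,-4.3049) cross=-33.692
  mode - wants cross < 0 → take C=(4.8206,-4.3049) (cross=-33.692)
ex = (C−B)/|BC| = (0.9915,-0.1304); ey = (0.1304,0.9915)
P = B + 1.05·ex + -1.68·ey = (-1.2977,-5.1948)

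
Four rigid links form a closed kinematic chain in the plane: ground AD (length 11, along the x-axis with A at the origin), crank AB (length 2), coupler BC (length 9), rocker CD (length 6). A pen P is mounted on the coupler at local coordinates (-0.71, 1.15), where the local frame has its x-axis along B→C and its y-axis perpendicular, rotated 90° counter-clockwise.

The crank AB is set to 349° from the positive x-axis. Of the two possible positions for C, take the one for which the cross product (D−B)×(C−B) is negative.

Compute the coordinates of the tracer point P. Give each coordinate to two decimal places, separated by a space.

A=(0,0), D=(11.00,0)
B = A + 2.00·(cos349°, sin349°) = (1.9633, -0.3816)
|BD| = 9.0448
circle(B,9.00) ∩ circle(D,6.00): a=7.0100, h=5.6444
  candidates: C₊=(8.7289,5.5536) cross=51.053; C₋=(9.2052,-5.7253) cross=-51.053
  mode - wants cross < 0 → take C=(9.2052,-5.7253) (cross=-51.053)
ex = (C−B)/|BC| = (0.8047,-0.5937); ey = (0.5937,0.8047)
P = B + -0.71·ex + 1.15·ey = (2.0747,0.9653)

2.07 0.97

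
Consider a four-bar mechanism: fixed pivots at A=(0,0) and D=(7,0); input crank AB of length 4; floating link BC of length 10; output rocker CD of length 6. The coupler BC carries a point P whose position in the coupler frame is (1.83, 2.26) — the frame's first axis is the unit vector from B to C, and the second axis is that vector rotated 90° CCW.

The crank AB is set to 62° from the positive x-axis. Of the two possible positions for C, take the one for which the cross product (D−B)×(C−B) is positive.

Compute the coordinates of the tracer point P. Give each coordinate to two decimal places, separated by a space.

A=(0,0), D=(7.00,0)
B = A + 4.00·(cos62°, sin62°) = (1.8779, 3.5318)
|BD| = 6.2217
circle(B,10.00) ∩ circle(D,6.00): a=8.2541, h=5.6453
  candidates: C₊=(11.8778,3.4938) cross=35.123; C₋=(5.4687,-5.8013) cross=-35.123
  mode + wants cross > 0 → take C=(11.8778,3.4938) (cross=35.123)
ex = (C−B)/|BC| = (1.0000,-0.0038); ey = (0.0038,1.0000)
P = B + 1.83·ex + 2.26·ey = (3.7164,5.7848)

3.72 5.78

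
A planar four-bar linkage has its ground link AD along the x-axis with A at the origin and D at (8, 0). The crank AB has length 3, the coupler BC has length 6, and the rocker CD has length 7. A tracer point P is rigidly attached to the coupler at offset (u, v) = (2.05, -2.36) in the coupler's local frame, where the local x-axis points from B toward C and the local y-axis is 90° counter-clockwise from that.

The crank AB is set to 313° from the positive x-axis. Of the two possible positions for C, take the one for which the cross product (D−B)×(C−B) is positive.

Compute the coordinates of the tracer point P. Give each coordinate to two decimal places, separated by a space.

A=(0,0), D=(8.00,0)
B = A + 3.00·(cos313°, sin313°) = (2.0460, -2.1941)
|BD| = 6.3454
circle(B,6.00) ∩ circle(D,7.00): a=2.1483, h=5.6022
  candidates: C₊=(2.1247,3.8054) cross=35.548; C₋=(5.9989,-6.7079) cross=-35.548
  mode + wants cross > 0 → take C=(2.1247,3.8054) (cross=35.548)
ex = (C−B)/|BC| = (0.0131,0.9999); ey = (-0.9999,0.0131)
P = B + 2.05·ex + -2.36·ey = (4.4327,-0.1752)

4.43 -0.18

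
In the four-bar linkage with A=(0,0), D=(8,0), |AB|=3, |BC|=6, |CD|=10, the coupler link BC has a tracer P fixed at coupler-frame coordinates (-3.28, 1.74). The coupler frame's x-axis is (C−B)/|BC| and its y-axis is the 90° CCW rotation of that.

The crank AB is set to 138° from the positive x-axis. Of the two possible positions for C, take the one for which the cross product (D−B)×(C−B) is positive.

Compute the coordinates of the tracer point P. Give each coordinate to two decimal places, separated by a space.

-5.44 0.15

A=(0,0), D=(8.00,0)
B = A + 3.00·(cos138°, sin138°) = (-2.2294, 2.0074)
|BD| = 10.4245
circle(B,6.00) ∩ circle(D,10.00): a=2.1426, h=5.6044
  candidates: C₊=(0.9523,7.0943) cross=58.423; C₋=(-1.2062,-3.9047) cross=-58.423
  mode + wants cross > 0 → take C=(0.9523,7.0943) (cross=58.423)
ex = (C−B)/|BC| = (0.5303,0.8478); ey = (-0.8478,0.5303)
P = B + -3.28·ex + 1.74·ey = (-5.4440,0.1492)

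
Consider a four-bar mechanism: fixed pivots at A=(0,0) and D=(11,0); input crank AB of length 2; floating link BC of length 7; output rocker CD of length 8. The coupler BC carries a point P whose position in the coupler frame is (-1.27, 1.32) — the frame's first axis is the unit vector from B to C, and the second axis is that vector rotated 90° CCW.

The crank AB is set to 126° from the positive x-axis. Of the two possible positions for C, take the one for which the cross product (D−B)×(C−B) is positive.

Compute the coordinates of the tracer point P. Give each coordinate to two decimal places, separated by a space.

-2.94 2.12

A=(0,0), D=(11.00,0)
B = A + 2.00·(cos126°, sin126°) = (-1.1756, 1.6180)
|BD| = 12.2826
circle(B,7.00) ∩ circle(D,8.00): a=5.5307, h=4.2909
  candidates: C₊=(4.8722,5.1429) cross=52.703; C₋=(3.7417,-3.3640) cross=-52.703
  mode + wants cross > 0 → take C=(4.8722,5.1429) (cross=52.703)
ex = (C−B)/|BC| = (0.8640,0.5036); ey = (-0.5036,0.8640)
P = B + -1.27·ex + 1.32·ey = (-2.9375,2.1189)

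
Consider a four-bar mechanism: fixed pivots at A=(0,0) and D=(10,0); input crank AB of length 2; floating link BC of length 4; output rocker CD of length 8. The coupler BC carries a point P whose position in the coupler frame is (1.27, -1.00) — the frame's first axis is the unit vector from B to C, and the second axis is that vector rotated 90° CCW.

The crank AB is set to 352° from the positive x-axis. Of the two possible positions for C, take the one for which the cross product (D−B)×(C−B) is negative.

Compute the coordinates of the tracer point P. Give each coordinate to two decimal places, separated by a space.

1.39 -1.78

A=(0,0), D=(10.00,0)
B = A + 2.00·(cos352°, sin352°) = (1.9805, -0.2783)
|BD| = 8.0243
circle(B,4.00) ∩ circle(D,8.00): a=1.0212, h=3.8674
  candidates: C₊=(2.8670,3.6222) cross=31.033; C₋=(3.1353,-4.1080) cross=-31.033
  mode - wants cross < 0 → take C=(3.1353,-4.1080) (cross=-31.033)
ex = (C−B)/|BC| = (0.2887,-0.9574); ey = (0.9574,0.2887)
P = B + 1.27·ex + -1.00·ey = (1.3898,-1.7830)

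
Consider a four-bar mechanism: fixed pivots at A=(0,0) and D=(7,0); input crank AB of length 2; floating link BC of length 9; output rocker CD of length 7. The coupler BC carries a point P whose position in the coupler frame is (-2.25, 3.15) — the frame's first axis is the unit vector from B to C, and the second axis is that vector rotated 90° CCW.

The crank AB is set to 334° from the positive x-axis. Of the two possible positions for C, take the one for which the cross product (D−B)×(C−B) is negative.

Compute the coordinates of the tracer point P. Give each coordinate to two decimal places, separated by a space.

A=(0,0), D=(7.00,0)
B = A + 2.00·(cos334°, sin334°) = (1.7976, -0.8767)
|BD| = 5.2758
circle(B,9.00) ∩ circle(D,7.00): a=5.6706, h=6.9889
  candidates: C₊=(6.2279,6.9573) cross=36.872; C₋=(8.5508,-6.8261) cross=-36.872
  mode - wants cross < 0 → take C=(8.5508,-6.8261) (cross=-36.872)
ex = (C−B)/|BC| = (0.7504,-0.6610); ey = (0.6610,0.7504)
P = B + -2.25·ex + 3.15·ey = (2.1916,2.9742)

2.19 2.97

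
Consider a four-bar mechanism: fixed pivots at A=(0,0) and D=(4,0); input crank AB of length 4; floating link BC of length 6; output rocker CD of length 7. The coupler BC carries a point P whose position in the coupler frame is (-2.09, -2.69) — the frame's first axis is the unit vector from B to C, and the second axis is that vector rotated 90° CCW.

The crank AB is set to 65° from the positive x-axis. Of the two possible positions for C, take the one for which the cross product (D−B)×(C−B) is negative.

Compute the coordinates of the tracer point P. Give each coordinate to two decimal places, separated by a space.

1.65 7.03

A=(0,0), D=(4.00,0)
B = A + 4.00·(cos65°, sin65°) = (1.6905, 3.6252)
|BD| = 4.2984
circle(B,6.00) ∩ circle(D,7.00): a=0.6370, h=5.9661
  candidates: C₊=(7.0645,6.2936) cross=25.645; C₋=(-2.9990,-0.1176) cross=-25.645
  mode - wants cross < 0 → take C=(-2.9990,-0.1176) (cross=-25.645)
ex = (C−B)/|BC| = (-0.7816,-0.6238); ey = (0.6238,-0.7816)
P = B + -2.09·ex + -2.69·ey = (1.6459,7.0314)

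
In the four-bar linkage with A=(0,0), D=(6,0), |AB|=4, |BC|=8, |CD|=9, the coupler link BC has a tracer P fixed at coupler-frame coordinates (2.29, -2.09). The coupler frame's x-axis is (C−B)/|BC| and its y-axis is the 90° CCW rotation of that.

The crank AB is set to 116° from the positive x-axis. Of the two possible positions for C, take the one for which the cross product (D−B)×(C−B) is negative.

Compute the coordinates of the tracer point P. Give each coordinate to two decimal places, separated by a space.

-3.87 1.33

A=(0,0), D=(6.00,0)
B = A + 4.00·(cos116°, sin116°) = (-1.7535, 3.5952)
|BD| = 8.5465
circle(B,8.00) ∩ circle(D,9.00): a=3.2787, h=7.2973
  candidates: C₊=(4.2907,8.8362) cross=62.366; C₋=(-1.8487,-4.4043) cross=-62.366
  mode - wants cross < 0 → take C=(-1.8487,-4.4043) (cross=-62.366)
ex = (C−B)/|BC| = (-0.0119,-0.9999); ey = (0.9999,-0.0119)
P = B + 2.29·ex + -2.09·ey = (-3.8706,1.3302)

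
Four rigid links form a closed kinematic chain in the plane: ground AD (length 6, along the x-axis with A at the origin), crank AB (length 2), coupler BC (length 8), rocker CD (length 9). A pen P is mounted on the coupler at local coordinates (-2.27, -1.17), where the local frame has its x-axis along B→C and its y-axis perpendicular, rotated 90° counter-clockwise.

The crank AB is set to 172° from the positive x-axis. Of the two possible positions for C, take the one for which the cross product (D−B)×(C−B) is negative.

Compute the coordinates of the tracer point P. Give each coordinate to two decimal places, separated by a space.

-3.84 2.03

A=(0,0), D=(6.00,0)
B = A + 2.00·(cos172°, sin172°) = (-1.9805, 0.2783)
|BD| = 7.9854
circle(B,8.00) ∩ circle(D,9.00): a=2.9283, h=7.4448
  candidates: C₊=(1.2054,7.6166) cross=59.450; C₋=(0.6864,-7.2640) cross=-59.450
  mode - wants cross < 0 → take C=(0.6864,-7.2640) (cross=-59.450)
ex = (C−B)/|BC| = (0.3334,-0.9428); ey = (0.9428,0.3334)
P = B + -2.27·ex + -1.17·ey = (-3.8404,2.0284)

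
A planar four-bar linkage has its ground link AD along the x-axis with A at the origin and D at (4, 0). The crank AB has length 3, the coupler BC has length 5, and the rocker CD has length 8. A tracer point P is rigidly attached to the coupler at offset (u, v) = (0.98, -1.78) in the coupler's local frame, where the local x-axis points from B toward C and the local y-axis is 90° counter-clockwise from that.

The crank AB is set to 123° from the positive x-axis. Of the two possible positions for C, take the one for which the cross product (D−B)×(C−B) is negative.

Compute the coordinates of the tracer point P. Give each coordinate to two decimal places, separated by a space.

-3.66 2.38

A=(0,0), D=(4.00,0)
B = A + 3.00·(cos123°, sin123°) = (-1.6339, 2.5160)
|BD| = 6.1702
circle(B,5.00) ∩ circle(D,8.00): a=-0.0753, h=4.9994
  candidates: C₊=(0.3360,7.1116) cross=30.847; C₋=(-3.7412,-2.0182) cross=-30.847
  mode - wants cross < 0 → take C=(-3.7412,-2.0182) (cross=-30.847)
ex = (C−B)/|BC| = (-0.4215,-0.9068); ey = (0.9068,-0.4215)
P = B + 0.98·ex + -1.78·ey = (-3.6611,2.3775)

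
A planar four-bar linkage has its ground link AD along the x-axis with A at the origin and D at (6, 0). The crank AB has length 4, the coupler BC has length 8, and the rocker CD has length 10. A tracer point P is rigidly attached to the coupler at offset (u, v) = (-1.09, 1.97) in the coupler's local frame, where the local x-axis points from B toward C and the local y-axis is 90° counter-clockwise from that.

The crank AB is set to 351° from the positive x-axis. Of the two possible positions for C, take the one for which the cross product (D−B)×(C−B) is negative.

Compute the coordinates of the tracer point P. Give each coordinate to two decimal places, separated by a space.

6.06 -1.41

A=(0,0), D=(6.00,0)
B = A + 4.00·(cos351°, sin351°) = (3.9508, -0.6257)
|BD| = 2.1427
circle(B,8.00) ∩ circle(D,10.00): a=-7.3295, h=3.2061
  candidates: C₊=(-3.9955,0.3001) cross=6.869; C₋=(-2.1229,-5.8325) cross=-6.869
  mode - wants cross < 0 → take C=(-2.1229,-5.8325) (cross=-6.869)
ex = (C−B)/|BC| = (-0.7592,-0.6508); ey = (0.6508,-0.7592)
P = B + -1.09·ex + 1.97·ey = (6.0605,-1.4120)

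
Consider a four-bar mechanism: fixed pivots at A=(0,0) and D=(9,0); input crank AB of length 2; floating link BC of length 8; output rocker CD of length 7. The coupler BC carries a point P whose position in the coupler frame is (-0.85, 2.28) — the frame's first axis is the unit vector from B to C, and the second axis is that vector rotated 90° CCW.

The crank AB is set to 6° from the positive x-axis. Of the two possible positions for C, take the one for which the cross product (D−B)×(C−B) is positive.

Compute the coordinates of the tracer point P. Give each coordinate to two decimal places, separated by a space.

A=(0,0), D=(9.00,0)
B = A + 2.00·(cos6°, sin6°) = (1.9890, 0.2091)
|BD| = 7.0141
circle(B,8.00) ∩ circle(D,7.00): a=4.5763, h=6.5618
  candidates: C₊=(6.7589,6.6316) cross=46.025; C₋=(6.3677,-6.4862) cross=-46.025
  mode + wants cross > 0 → take C=(6.7589,6.6316) (cross=46.025)
ex = (C−B)/|BC| = (0.5962,0.8028); ey = (-0.8028,0.5962)
P = B + -0.85·ex + 2.28·ey = (-0.3482,0.8861)

-0.35 0.89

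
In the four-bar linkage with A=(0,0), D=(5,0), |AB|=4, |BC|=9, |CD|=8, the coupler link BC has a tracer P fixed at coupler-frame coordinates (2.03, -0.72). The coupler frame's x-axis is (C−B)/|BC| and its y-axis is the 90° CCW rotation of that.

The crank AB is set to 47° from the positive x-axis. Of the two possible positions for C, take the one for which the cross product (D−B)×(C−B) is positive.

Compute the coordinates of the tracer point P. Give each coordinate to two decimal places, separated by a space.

4.85 2.58

A=(0,0), D=(5.00,0)
B = A + 4.00·(cos47°, sin47°) = (2.7280, 2.9254)
|BD| = 3.7041
circle(B,9.00) ∩ circle(D,8.00): a=4.1468, h=7.9877
  candidates: C₊=(11.5802,4.5499) cross=29.587; C₋=(-1.0370,-5.2492) cross=-29.587
  mode + wants cross > 0 → take C=(11.5802,4.5499) (cross=29.587)
ex = (C−B)/|BC| = (0.9836,0.1805); ey = (-0.1805,0.9836)
P = B + 2.03·ex + -0.72·ey = (4.8546,2.5836)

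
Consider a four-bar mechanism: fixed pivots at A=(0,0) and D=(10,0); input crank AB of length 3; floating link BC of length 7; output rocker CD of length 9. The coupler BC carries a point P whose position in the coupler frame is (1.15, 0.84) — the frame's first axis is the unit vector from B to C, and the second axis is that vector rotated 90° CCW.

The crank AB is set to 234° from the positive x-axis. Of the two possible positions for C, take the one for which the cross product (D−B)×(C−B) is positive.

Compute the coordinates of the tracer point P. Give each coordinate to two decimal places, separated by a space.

-1.91 -1.01

A=(0,0), D=(10.00,0)
B = A + 3.00·(cos234°, sin234°) = (-1.7634, -2.4271)
|BD| = 12.0111
circle(B,7.00) ∩ circle(D,9.00): a=4.6735, h=5.2114
  candidates: C₊=(1.7607,3.6212) cross=62.595; C₋=(3.8668,-6.5866) cross=-62.595
  mode + wants cross > 0 → take C=(1.7607,3.6212) (cross=62.595)
ex = (C−B)/|BC| = (0.5034,0.8640); ey = (-0.8640,0.5034)
P = B + 1.15·ex + 0.84·ey = (-1.9102,-1.0105)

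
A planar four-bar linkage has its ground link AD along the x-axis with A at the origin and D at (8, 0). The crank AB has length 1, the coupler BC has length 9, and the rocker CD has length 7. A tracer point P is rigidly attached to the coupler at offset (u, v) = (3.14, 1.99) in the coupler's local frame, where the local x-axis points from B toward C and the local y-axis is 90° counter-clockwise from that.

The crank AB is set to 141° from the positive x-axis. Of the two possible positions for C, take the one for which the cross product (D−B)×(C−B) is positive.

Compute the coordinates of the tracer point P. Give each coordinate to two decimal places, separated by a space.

A=(0,0), D=(8.00,0)
B = A + 1.00·(cos141°, sin141°) = (-0.7771, 0.6293)
|BD| = 8.7997
circle(B,9.00) ∩ circle(D,7.00): a=6.2181, h=6.5066
  candidates: C₊=(5.8903,6.6745) cross=57.256; C₋=(4.9597,-6.3053) cross=-57.256
  mode + wants cross > 0 → take C=(5.8903,6.6745) (cross=57.256)
ex = (C−B)/|BC| = (0.7408,0.6717); ey = (-0.6717,0.7408)
P = B + 3.14·ex + 1.99·ey = (0.2124,4.2127)

0.21 4.21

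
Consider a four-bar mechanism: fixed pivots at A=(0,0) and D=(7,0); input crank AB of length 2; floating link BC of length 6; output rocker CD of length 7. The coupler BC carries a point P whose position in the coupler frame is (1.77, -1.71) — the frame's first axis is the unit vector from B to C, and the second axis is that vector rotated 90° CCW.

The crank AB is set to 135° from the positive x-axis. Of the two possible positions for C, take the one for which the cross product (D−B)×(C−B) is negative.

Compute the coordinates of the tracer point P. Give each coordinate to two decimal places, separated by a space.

A=(0,0), D=(7.00,0)
B = A + 2.00·(cos135°, sin135°) = (-1.4142, 1.4142)
|BD| = 8.5322
circle(B,6.00) ∩ circle(D,7.00): a=3.5043, h=4.8703
  candidates: C₊=(2.8489,5.6363) cross=41.555; C₋=(1.2344,-3.9696) cross=-41.555
  mode - wants cross < 0 → take C=(1.2344,-3.9696) (cross=-41.555)
ex = (C−B)/|BC| = (0.4414,-0.8973); ey = (0.8973,0.4414)
P = B + 1.77·ex + -1.71·ey = (-2.1673,-0.9288)

-2.17 -0.93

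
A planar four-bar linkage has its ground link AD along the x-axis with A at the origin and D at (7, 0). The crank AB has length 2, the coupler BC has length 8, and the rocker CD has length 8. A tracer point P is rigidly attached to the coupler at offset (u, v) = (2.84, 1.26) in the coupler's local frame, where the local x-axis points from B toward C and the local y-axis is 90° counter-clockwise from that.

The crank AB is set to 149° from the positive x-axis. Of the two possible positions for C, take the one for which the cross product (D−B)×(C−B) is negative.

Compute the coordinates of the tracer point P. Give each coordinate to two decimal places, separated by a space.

A=(0,0), D=(7.00,0)
B = A + 2.00·(cos149°, sin149°) = (-1.7143, 1.0301)
|BD| = 8.7750
circle(B,8.00) ∩ circle(D,8.00): a=4.3875, h=6.6895
  candidates: C₊=(3.4281,7.1583) cross=58.701; C₋=(1.8576,-6.1282) cross=-58.701
  mode - wants cross < 0 → take C=(1.8576,-6.1282) (cross=-58.701)
ex = (C−B)/|BC| = (0.4465,-0.8948); ey = (0.8948,0.4465)
P = B + 2.84·ex + 1.26·ey = (0.6811,-0.9486)

0.68 -0.95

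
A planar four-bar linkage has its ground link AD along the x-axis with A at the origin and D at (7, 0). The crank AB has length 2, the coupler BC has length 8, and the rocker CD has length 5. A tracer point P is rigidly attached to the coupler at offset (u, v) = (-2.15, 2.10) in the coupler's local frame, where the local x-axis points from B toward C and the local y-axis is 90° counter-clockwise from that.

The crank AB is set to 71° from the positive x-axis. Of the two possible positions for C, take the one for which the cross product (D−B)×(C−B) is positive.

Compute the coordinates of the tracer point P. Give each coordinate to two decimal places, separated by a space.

-2.13 3.03

A=(0,0), D=(7.00,0)
B = A + 2.00·(cos71°, sin71°) = (0.6511, 1.8910)
|BD| = 6.6245
circle(B,8.00) ∩ circle(D,5.00): a=6.2559, h=4.9864
  candidates: C₊=(8.0701,4.8841) cross=33.032; C₋=(5.2233,-4.6737) cross=-33.032
  mode + wants cross > 0 → take C=(8.0701,4.8841) (cross=33.032)
ex = (C−B)/|BC| = (0.9274,0.3741); ey = (-0.3741,0.9274)
P = B + -2.15·ex + 2.10·ey = (-2.1284,3.0341)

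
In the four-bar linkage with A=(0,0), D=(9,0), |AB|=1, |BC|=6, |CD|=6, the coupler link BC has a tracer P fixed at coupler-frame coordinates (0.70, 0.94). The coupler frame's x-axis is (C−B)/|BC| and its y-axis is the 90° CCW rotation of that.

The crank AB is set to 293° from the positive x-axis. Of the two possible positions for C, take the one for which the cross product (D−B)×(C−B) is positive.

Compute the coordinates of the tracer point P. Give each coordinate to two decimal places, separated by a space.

0.12 0.22

A=(0,0), D=(9.00,0)
B = A + 1.00·(cos293°, sin293°) = (0.3907, -0.9205)
|BD| = 8.6583
circle(B,6.00) ∩ circle(D,6.00): a=4.3292, h=4.1543
  candidates: C₊=(4.2537,3.6705) cross=35.969; C₋=(5.1370,-4.5910) cross=-35.969
  mode + wants cross > 0 → take C=(4.2537,3.6705) (cross=35.969)
ex = (C−B)/|BC| = (0.6438,0.7652); ey = (-0.7652,0.6438)
P = B + 0.70·ex + 0.94·ey = (0.1222,0.2203)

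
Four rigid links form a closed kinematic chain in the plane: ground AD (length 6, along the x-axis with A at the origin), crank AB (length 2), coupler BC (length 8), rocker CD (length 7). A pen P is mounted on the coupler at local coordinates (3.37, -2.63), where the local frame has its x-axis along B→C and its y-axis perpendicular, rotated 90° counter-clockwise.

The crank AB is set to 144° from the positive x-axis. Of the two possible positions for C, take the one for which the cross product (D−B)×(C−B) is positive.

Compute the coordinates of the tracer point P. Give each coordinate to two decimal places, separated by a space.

2.63 1.63

A=(0,0), D=(6.00,0)
B = A + 2.00·(cos144°, sin144°) = (-1.6180, 1.1756)
|BD| = 7.7082
circle(B,8.00) ∩ circle(D,7.00): a=4.8271, h=6.3796
  candidates: C₊=(4.1255,6.7444) cross=49.175; C₋=(2.1796,-5.8656) cross=-49.175
  mode + wants cross > 0 → take C=(4.1255,6.7444) (cross=49.175)
ex = (C−B)/|BC| = (0.7179,0.6961); ey = (-0.6961,0.7179)
P = B + 3.37·ex + -2.63·ey = (2.6322,1.6332)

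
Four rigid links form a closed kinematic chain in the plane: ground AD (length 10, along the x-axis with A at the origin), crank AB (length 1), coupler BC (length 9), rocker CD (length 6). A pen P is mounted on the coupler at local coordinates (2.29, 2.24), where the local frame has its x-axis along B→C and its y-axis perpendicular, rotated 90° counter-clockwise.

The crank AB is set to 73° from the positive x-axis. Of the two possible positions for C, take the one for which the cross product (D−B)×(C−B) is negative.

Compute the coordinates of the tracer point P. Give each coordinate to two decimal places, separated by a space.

3.49 1.05

A=(0,0), D=(10.00,0)
B = A + 1.00·(cos73°, sin73°) = (0.2924, 0.9563)
|BD| = 9.7546
circle(B,9.00) ∩ circle(D,6.00): a=7.1839, h=5.4214
  candidates: C₊=(7.9732,5.6473) cross=52.884; C₋=(6.9102,-5.1433) cross=-52.884
  mode - wants cross < 0 → take C=(6.9102,-5.1433) (cross=-52.884)
ex = (C−B)/|BC| = (0.7353,-0.6777); ey = (0.6777,0.7353)
P = B + 2.29·ex + 2.24·ey = (3.4943,1.0514)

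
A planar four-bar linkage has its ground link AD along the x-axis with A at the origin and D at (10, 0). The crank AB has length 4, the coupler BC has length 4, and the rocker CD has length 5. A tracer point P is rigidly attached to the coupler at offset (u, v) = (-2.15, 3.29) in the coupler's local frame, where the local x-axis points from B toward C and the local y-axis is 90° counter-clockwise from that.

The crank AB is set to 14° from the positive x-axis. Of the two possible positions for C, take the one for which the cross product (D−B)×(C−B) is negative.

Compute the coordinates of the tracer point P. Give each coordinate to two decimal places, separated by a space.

5.81 4.39

A=(0,0), D=(10.00,0)
B = A + 4.00·(cos14°, sin14°) = (3.8812, 0.9677)
|BD| = 6.1949
circle(B,4.00) ∩ circle(D,5.00): a=2.3710, h=3.2215
  candidates: C₊=(6.7263,3.7793) cross=19.957; C₋=(5.7199,-2.5847) cross=-19.957
  mode - wants cross < 0 → take C=(5.7199,-2.5847) (cross=-19.957)
ex = (C−B)/|BC| = (0.4597,-0.8881); ey = (0.8881,0.4597)
P = B + -2.15·ex + 3.29·ey = (5.8147,4.3894)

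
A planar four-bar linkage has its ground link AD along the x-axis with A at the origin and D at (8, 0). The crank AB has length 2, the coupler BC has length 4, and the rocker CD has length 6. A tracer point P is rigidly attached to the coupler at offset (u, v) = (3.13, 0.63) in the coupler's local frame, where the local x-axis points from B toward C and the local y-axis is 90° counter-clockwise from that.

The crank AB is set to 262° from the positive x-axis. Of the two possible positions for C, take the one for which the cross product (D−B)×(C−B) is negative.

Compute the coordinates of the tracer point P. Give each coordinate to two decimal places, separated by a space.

2.81 -2.80

A=(0,0), D=(8.00,0)
B = A + 2.00·(cos262°, sin262°) = (-0.2783, -1.9805)
|BD| = 8.5120
circle(B,4.00) ∩ circle(D,6.00): a=3.0812, h=2.5508
  candidates: C₊=(2.1247,1.2171) cross=21.712; C₋=(3.3118,-3.7444) cross=-21.712
  mode - wants cross < 0 → take C=(3.3118,-3.7444) (cross=-21.712)
ex = (C−B)/|BC| = (0.8975,-0.4410); ey = (0.4410,0.8975)
P = B + 3.13·ex + 0.63·ey = (2.8087,-2.7953)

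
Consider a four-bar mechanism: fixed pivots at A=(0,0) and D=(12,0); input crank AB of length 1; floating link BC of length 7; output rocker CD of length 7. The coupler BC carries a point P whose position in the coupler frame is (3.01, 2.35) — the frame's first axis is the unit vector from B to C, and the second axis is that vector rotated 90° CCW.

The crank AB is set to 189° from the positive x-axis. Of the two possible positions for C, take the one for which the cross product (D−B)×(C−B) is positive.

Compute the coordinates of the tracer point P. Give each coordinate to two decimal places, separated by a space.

A=(0,0), D=(12.00,0)
B = A + 1.00·(cos189°, sin189°) = (-0.9877, -0.1564)
|BD| = 12.9886
circle(B,7.00) ∩ circle(D,7.00): a=6.4943, h=2.6123
  candidates: C₊=(5.4747,2.5338) cross=33.930; C₋=(5.5376,-2.6903) cross=-33.930
  mode + wants cross > 0 → take C=(5.4747,2.5338) (cross=33.930)
ex = (C−B)/|BC| = (0.9232,0.3843); ey = (-0.3843,0.9232)
P = B + 3.01·ex + 2.35·ey = (0.8880,3.1699)

0.89 3.17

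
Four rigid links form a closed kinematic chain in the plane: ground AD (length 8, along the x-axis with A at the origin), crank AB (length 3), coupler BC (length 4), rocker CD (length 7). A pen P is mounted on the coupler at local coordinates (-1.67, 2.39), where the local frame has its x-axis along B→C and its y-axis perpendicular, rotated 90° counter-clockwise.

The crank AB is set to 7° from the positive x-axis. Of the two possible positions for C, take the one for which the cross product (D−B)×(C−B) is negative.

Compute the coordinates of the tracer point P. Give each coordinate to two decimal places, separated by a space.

5.72 1.36

A=(0,0), D=(8.00,0)
B = A + 3.00·(cos7°, sin7°) = (2.9776, 0.3656)
|BD| = 5.0357
circle(B,4.00) ∩ circle(D,7.00): a=-0.7588, h=3.9274
  candidates: C₊=(2.5060,4.3377) cross=19.777; C₋=(1.9357,-3.4963) cross=-19.777
  mode - wants cross < 0 → take C=(1.9357,-3.4963) (cross=-19.777)
ex = (C−B)/|BC| = (-0.2605,-0.9655); ey = (0.9655,-0.2605)
P = B + -1.67·ex + 2.39·ey = (5.7201,1.3554)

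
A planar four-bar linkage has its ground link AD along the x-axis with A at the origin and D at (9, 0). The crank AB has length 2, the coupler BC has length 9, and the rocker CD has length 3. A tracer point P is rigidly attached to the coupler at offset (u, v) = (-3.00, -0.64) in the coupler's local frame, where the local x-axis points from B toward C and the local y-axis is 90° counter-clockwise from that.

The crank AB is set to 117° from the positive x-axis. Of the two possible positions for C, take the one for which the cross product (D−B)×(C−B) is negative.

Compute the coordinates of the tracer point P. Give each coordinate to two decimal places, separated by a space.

-3.87 2.58

A=(0,0), D=(9.00,0)
B = A + 2.00·(cos117°, sin117°) = (-0.9080, 1.7820)
|BD| = 10.0670
circle(B,9.00) ∩ circle(D,3.00): a=8.6095, h=2.6222
  candidates: C₊=(8.0298,2.8388) cross=26.398; C₋=(7.1014,-2.3228) cross=-26.398
  mode - wants cross < 0 → take C=(7.1014,-2.3228) (cross=-26.398)
ex = (C−B)/|BC| = (0.8899,-0.4561); ey = (0.4561,0.8899)
P = B + -3.00·ex + -0.64·ey = (-3.8697,2.5807)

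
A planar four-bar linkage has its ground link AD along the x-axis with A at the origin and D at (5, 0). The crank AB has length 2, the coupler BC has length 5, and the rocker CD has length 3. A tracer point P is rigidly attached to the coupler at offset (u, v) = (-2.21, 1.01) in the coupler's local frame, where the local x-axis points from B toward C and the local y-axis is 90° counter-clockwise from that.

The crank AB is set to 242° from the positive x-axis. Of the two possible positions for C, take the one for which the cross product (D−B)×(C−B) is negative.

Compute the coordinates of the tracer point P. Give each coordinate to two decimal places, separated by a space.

-2.89 -0.32

A=(0,0), D=(5.00,0)
B = A + 2.00·(cos242°, sin242°) = (-0.9389, -1.7659)
|BD| = 6.1959
circle(B,5.00) ∩ circle(D,3.00): a=4.3891, h=2.3949
  candidates: C₊=(2.5856,1.7806) cross=14.839; C₋=(3.9507,-2.8105) cross=-14.839
  mode - wants cross < 0 → take C=(3.9507,-2.8105) (cross=-14.839)
ex = (C−B)/|BC| = (0.9779,-0.2089); ey = (0.2089,0.9779)
P = B + -2.21·ex + 1.01·ey = (-2.8892,-0.3165)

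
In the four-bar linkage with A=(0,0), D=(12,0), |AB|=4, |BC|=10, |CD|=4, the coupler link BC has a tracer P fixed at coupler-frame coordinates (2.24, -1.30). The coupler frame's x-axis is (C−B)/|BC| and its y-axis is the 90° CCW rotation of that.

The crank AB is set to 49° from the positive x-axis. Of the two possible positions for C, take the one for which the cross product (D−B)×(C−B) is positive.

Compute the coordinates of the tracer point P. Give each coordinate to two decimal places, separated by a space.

4.98 1.93

A=(0,0), D=(12.00,0)
B = A + 4.00·(cos49°, sin49°) = (2.6242, 3.0188)
|BD| = 9.8498
circle(B,10.00) ∩ circle(D,4.00): a=9.1889, h=3.9450
  candidates: C₊=(12.5801,3.9577) cross=38.858; C₋=(10.1619,-3.5526) cross=-38.858
  mode + wants cross > 0 → take C=(12.5801,3.9577) (cross=38.858)
ex = (C−B)/|BC| = (0.9956,0.0939); ey = (-0.0939,0.9956)
P = B + 2.24·ex + -1.30·ey = (4.9764,1.9349)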